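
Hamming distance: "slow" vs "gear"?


Comparing character by character (same length = 4):
  Pos 0: 's' vs 'g' !=
  Pos 1: 'l' vs 'e' !=
  Pos 2: 'o' vs 'a' !=
  Pos 3: 'w' vs 'r' !=
Hamming distance = 4


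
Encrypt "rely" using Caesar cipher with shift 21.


Word: "rely"
Shift: 21
Each letter → (letter + shift) mod 26:
  'r' (17) + 21 = 12 → 'm'
  'e' (4) + 21 = 25 → 'z'
  'l' (11) + 21 = 6 → 'g'
  'y' (24) + 21 = 19 → 't'
Result = "mzgt"


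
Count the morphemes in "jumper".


Word: "jumper"
Morphemes: jump | -er
Each morpheme carries meaning
= 2 morphemes


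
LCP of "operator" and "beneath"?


Word 1: "operator"
Word 2: "beneath"
Comparing from start:
  Pos 0: 'o' != 'b' (stop)
LCP = "" (length 0)


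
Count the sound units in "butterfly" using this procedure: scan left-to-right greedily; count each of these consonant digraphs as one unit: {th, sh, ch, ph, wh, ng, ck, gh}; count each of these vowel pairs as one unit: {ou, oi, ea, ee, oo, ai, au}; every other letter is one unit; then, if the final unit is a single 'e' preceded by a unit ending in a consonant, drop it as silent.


Word: "butterfly" (9 letters)
Left-to-right scan:
  [1] 'b' (letter)
  [2] 'u' (letter)
  [3] 't' (letter)
  [4] 't' (letter)
  [5] 'e' (letter)
  [6] 'r' (letter)
  [7] 'f' (letter)
  [8] 'l' (letter)
  [9] 'y' (letter)
Units from scan: 9
Sound units = 9 units


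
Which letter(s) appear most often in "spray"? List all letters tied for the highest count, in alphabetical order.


Word: "spray"
Letter counts:
  'a': 1
  'p': 1
  'r': 1
  's': 1
  'y': 1
Maximum count = 1
Most frequent = 'a', 'p', 'r', 's', 'y' (1 time each)


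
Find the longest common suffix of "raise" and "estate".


Word 1: "raise"
Word 2: "estate"
Comparing from end:
  Pos -1: 'e' == 'e'
  Pos -2: 's' != 't' (stop)
LCS = "e" (length 1)


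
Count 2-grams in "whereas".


Word: "whereas" (length 7)
Number of 2-grams = length - 2 + 1 = 7 - 2 + 1
= 6


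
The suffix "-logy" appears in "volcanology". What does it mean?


Suffix: -logy
As in: volcanology -> volcano + -logy
Meaning = study of


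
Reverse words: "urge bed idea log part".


Original: "urge bed idea log part"
Words (1..n): urge | bed | idea | log | part
Reversed (n..1): part | log | idea | bed | urge
Result = "part log idea bed urge"


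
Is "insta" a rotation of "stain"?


Word: "stain", Candidate: "insta"
Method: check if candidate is substring of word+word
"stainstain" contains "insta"? Yes
Is rotation = Yes


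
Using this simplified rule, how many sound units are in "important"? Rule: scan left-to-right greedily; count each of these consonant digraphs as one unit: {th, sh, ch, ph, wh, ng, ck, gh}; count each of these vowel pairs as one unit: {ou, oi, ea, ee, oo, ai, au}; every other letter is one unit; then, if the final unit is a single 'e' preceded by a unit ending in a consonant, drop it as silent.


Word: "important" (9 letters)
Left-to-right scan:
  (1) 'i' (letter)
  (2) 'm' (letter)
  (3) 'p' (letter)
  (4) 'o' (letter)
  (5) 'r' (letter)
  (6) 't' (letter)
  (7) 'a' (letter)
  (8) 'n' (letter)
  (9) 't' (letter)
Units from scan: 9
Sound units = 9 units


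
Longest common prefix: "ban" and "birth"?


Word 1: "ban"
Word 2: "birth"
Comparing from start:
  Pos 0: 'b' == 'b'
  Pos 1: 'a' != 'i' (stop)
LCP = "b" (length 1)


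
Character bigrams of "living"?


Word: "living" (length 6)
Number of bigrams = 6 - 2 + 1 = 5
  Position 0: "li"
  Position 1: "iv"
  Position 2: "vi"
  Position 3: "in"
  Position 4: "ng"
Bigrams = "li", "iv", "vi", "in", "ng"


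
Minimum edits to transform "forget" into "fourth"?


Word 1: "forget" (length 6)
Word 2: "fourth" (length 6)
One optimal edit sequence (insert/delete/substitute each cost 1):
  1. keep 'f'
  2. keep 'o'
  3. substitute 'r' -> 'u'  (+1)
  4. substitute 'g' -> 'r'  (+1)
  5. substitute 'e' -> 't'  (+1)
  6. substitute 't' -> 'h'  (+1)
Total edit operations: 4
Edit distance = 4


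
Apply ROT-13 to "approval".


Word: "approval"
Shift: 13
Each letter → (letter + shift) mod 26:
  'a' (0) + 13 = 13 → 'n'
  'p' (15) + 13 = 2 → 'c'
  'p' (15) + 13 = 2 → 'c'
  'r' (17) + 13 = 4 → 'e'
  'o' (14) + 13 = 1 → 'b'
  'v' (21) + 13 = 8 → 'i'
  'a' (0) + 13 = 13 → 'n'
  'l' (11) + 13 = 24 → 'y'
Result = "nccebiny"


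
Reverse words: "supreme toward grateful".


Original: "supreme toward grateful"
Words (1..n): supreme | toward | grateful
Reversed (n..1): grateful | toward | supreme
Result = "grateful toward supreme"


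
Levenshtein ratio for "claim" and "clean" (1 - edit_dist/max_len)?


Word 1: "claim" (length 5)
Word 2: "clean" (length 5)
One optimal edit sequence:
  1. keep 'c'
  2. keep 'l'
  3. substitute 'a' -> 'e'  (+1)
  4. substitute 'i' -> 'a'  (+1)
  5. substitute 'm' -> 'n'  (+1)
Edit distance = 3
Max length = max(5, 5) = 5
Similarity = 1 - 3/5
= 0.4000


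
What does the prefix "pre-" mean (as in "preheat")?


Prefix: pre-
Example: preheat (pre- + heat)
Meaning = before


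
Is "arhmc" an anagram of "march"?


Word 1: "march" → sorted: achmr
Word 2: "arhmc" → sorted: achmr
Same letters? achmr == achmr
Anagram = Yes


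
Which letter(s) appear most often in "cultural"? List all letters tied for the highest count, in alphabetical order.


Word: "cultural"
Letter counts:
  'a': 1
  'c': 1
  'l': 2
  'r': 1
  't': 1
  'u': 2
Maximum count = 2
Most frequent = 'l', 'u' (2 times each)


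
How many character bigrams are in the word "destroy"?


Word: "destroy" (length 7)
Number of 2-grams = length - 2 + 1 = 7 - 2 + 1
= 6


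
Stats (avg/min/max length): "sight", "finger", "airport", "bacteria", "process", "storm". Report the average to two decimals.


Lengths: "sight"=5, "finger"=6, "airport"=7, "bacteria"=8, "process"=7, "storm"=5
Sum = 38, Count = 6
Average = 38/6 = 6.33
= avg=6.33, min=5, max=8


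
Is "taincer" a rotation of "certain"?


Word: "certain", Candidate: "taincer"
Method: check if candidate is substring of word+word
"certaincertain" contains "taincer"? Yes
Is rotation = Yes


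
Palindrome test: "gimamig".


Word: "gimamig"
Reversed: "gimamig"
Forward == Backward? gimamig == gimamig
Palindrome = Yes


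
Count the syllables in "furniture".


Word: "furniture"
Syllable breakdown: fur | ni | ture
Counting: 3 parts
= 3 syllables


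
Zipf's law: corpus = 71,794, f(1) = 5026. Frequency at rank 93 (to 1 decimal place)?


Zipf's law: f(r) = f(1) / r
f(1) = 5026
f(93) = 5026 / 93
= 54.0 occurrences


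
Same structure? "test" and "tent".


Pattern of "test": [0, 1, 2, 0]
Pattern of "tent": [0, 1, 2, 0]
Patterns match
Same pattern = Yes


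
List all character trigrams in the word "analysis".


Word: "analysis" (length 8)
Number of trigrams = 8 - 3 + 1 = 6
  Position 0: "ana"
  Position 1: "nal"
  Position 2: "aly"
  Position 3: "lys"
  Position 4: "ysi"
  Position 5: "sis"
Trigrams = "ana", "nal", "aly", "lys", "ysi", "sis"


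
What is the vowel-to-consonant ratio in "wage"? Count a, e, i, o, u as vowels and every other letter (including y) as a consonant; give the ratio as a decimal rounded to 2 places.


Word: "wage"
Vowels (a,e,i,o,u): 2
Consonants: 2
Ratio = 2/2
= 1.00


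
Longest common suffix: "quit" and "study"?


Word 1: "quit"
Word 2: "study"
Comparing from end:
  Pos -1: 't' != 'y' (stop)
LCS = "" (length 0)


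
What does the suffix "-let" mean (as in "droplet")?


Suffix: -let
As in: droplet -> drop + -let
Meaning = small


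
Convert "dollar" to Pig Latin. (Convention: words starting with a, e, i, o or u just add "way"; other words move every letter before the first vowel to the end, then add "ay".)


Word: "dollar"
Starts with consonant(s) → move to end, add 'ay'
Consonant cluster: "d"
Pig Latin = "ollarday"


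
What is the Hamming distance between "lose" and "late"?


Comparing character by character (same length = 4):
  Pos 0: 'l' vs 'l' =
  Pos 1: 'o' vs 'a' !=
  Pos 2: 's' vs 't' !=
  Pos 3: 'e' vs 'e' =
Hamming distance = 2


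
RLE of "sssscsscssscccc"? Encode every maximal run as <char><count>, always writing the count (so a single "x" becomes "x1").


String: "sssscsscssscccc"
Scanning for consecutive runs:
  's' x 4
  'c' x 1
  's' x 2
  'c' x 1
  's' x 3
  'c' x 4
RLE = "s4c1s2c1s3c4"


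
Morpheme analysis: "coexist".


Word: "coexist"
Morphemes: co- | exist
Each morpheme carries meaning
= 2 morphemes


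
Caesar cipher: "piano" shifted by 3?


Word: "piano"
Shift: 3
Each letter → (letter + shift) mod 26:
  'p' (15) + 3 = 18 → 's'
  'i' (8) + 3 = 11 → 'l'
  'a' (0) + 3 = 3 → 'd'
  'n' (13) + 3 = 16 → 'q'
  'o' (14) + 3 = 17 → 'r'
Result = "sldqr"


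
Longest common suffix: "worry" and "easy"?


Word 1: "worry"
Word 2: "easy"
Comparing from end:
  Pos -1: 'y' == 'y'
  Pos -2: 'r' != 's' (stop)
LCS = "y" (length 1)


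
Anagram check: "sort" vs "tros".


Word 1: "sort" → sorted: orst
Word 2: "tros" → sorted: orst
Same letters? orst == orst
Anagram = Yes


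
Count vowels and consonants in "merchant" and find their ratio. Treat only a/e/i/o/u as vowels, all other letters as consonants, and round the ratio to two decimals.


Word: "merchant"
Vowels (a,e,i,o,u): 2
Consonants: 6
Ratio = 2/6
= 0.33


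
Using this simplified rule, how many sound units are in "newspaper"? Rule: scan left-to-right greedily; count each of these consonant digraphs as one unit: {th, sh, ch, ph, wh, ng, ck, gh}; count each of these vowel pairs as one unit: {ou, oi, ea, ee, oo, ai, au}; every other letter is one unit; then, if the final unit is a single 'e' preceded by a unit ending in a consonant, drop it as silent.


Word: "newspaper" (9 letters)
Left-to-right scan:
  [1] 'n' (letter)
  [2] 'e' (letter)
  [3] 'w' (letter)
  [4] 's' (letter)
  [5] 'p' (letter)
  [6] 'a' (letter)
  [7] 'p' (letter)
  [8] 'e' (letter)
  [9] 'r' (letter)
Units from scan: 9
Sound units = 9 units


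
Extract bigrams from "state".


Word: "state" (length 5)
Number of bigrams = 5 - 2 + 1 = 4
  Position 0: "st"
  Position 1: "ta"
  Position 2: "at"
  Position 3: "te"
Bigrams = "st", "ta", "at", "te"


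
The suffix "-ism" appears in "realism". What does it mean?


Suffix: -ism
As in: realism -> real + -ism
Meaning = belief / practice


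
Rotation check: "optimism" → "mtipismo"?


Word: "optimism", Candidate: "mtipismo"
Method: check if candidate is substring of word+word
"optimismoptimism" contains "mtipismo"? No
Is rotation = No


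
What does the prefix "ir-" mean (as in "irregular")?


Prefix: ir-
As in: irregular -> ir- + regular
Meaning = not


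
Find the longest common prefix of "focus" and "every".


Word 1: "focus"
Word 2: "every"
Comparing from start:
  Pos 0: 'f' != 'e' (stop)
LCP = "" (length 0)


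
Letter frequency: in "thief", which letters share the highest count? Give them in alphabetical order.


Word: "thief"
Letter counts:
  'e': 1
  'f': 1
  'h': 1
  'i': 1
  't': 1
Maximum count = 1
Most frequent = 'e', 'f', 'h', 'i', 't' (1 time each)


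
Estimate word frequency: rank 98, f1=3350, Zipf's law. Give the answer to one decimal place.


Zipf's law: f(r) = f(1) / r
f(1) = 3350
f(98) = 3350 / 98
= 34.2 occurrences


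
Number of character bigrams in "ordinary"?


Word: "ordinary" (length 8)
Number of 2-grams = length - 2 + 1 = 8 - 2 + 1
= 7


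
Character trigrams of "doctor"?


Word: "doctor" (length 6)
Number of trigrams = 6 - 3 + 1 = 4
  Position 0: "doc"
  Position 1: "oct"
  Position 2: "cto"
  Position 3: "tor"
Trigrams = "doc", "oct", "cto", "tor"


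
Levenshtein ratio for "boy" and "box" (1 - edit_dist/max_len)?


Word 1: "boy" (length 3)
Word 2: "box" (length 3)
One optimal edit sequence:
  1. keep 'b'
  2. keep 'o'
  3. substitute 'y' -> 'x'  (+1)
Edit distance = 1
Max length = max(3, 3) = 3
Similarity = 1 - 1/3
= 0.6667


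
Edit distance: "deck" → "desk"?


Word 1: "deck" (length 4)
Word 2: "desk" (length 4)
One optimal edit sequence (insert/delete/substitute each cost 1):
  1. keep 'd'
  2. keep 'e'
  3. substitute 'c' -> 's'  (+1)
  4. keep 'k'
Total edit operations: 1
Edit distance = 1


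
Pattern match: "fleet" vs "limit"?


Pattern of "fleet": [0, 1, 2, 2, 3]
Pattern of "limit": [0, 1, 2, 1, 3]
Patterns do not match
Same pattern = No


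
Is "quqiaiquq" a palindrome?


Word: "quqiaiquq"
Reversed: "quqiaiquq"
Forward == Backward? quqiaiquq == quqiaiquq
Palindrome = Yes


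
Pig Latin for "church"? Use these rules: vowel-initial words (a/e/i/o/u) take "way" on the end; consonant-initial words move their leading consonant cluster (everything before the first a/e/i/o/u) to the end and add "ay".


Word: "church"
Starts with consonant(s) → move to end, add 'ay'
Consonant cluster: "ch"
Pig Latin = "urchchay"


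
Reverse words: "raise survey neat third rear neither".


Original: "raise survey neat third rear neither"
Words (1..n): raise | survey | neat | third | rear | neither
Reversed (n..1): neither | rear | third | neat | survey | raise
Result = "neither rear third neat survey raise"


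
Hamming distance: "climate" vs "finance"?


Comparing character by character (same length = 7):
  Pos 0: 'c' vs 'f' !=
  Pos 1: 'l' vs 'i' !=
  Pos 2: 'i' vs 'n' !=
  Pos 3: 'm' vs 'a' !=
  Pos 4: 'a' vs 'n' !=
  Pos 5: 't' vs 'c' !=
  Pos 6: 'e' vs 'e' =
Hamming distance = 6


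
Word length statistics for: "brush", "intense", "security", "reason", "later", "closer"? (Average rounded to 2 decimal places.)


Lengths: "brush"=5, "intense"=7, "security"=8, "reason"=6, "later"=5, "closer"=6
Sum = 37, Count = 6
Average = 37/6 = 6.17
= avg=6.17, min=5, max=8


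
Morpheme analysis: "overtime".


Word: "overtime"
Morphemes: over- | time
Each morpheme carries meaning
= 2 morphemes


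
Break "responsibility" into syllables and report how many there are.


Word: "responsibility"
Syllable breakdown: re-spon-si-bil-i-ty
Counting: 6 parts
= 6 syllables


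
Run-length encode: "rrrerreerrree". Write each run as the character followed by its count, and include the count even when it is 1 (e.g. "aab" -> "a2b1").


String: "rrrerreerrree"
Scanning for consecutive runs:
  'r' x 3
  'e' x 1
  'r' x 2
  'e' x 2
  'r' x 3
  'e' x 2
RLE = "r3e1r2e2r3e2"


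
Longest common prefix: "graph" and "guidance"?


Word 1: "graph"
Word 2: "guidance"
Comparing from start:
  Pos 0: 'g' == 'g'
  Pos 1: 'r' != 'u' (stop)
LCP = "g" (length 1)


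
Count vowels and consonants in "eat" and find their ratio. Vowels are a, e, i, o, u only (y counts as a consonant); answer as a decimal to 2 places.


Word: "eat"
Vowels (a,e,i,o,u): 2
Consonants: 1
Ratio = 2/1
= 2.00


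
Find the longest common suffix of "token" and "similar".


Word 1: "token"
Word 2: "similar"
Comparing from end:
  Pos -1: 'n' != 'r' (stop)
LCS = "" (length 0)


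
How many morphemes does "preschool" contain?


Word: "preschool"
Morphemes: pre- + school
Each morpheme carries meaning
= 2 morphemes


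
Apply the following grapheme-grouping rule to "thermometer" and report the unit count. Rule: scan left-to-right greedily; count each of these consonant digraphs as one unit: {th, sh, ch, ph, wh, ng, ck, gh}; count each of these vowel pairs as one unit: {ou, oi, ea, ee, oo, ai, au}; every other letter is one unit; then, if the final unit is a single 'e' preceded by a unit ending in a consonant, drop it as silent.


Word: "thermometer" (11 letters)
Left-to-right scan:
  (1) 'th' (digraph)
  (2) 'e' (letter)
  (3) 'r' (letter)
  (4) 'm' (letter)
  (5) 'o' (letter)
  (6) 'm' (letter)
  (7) 'e' (letter)
  (8) 't' (letter)
  (9) 'e' (letter)
  (10) 'r' (letter)
Units from scan: 10
Sound units = 10 units


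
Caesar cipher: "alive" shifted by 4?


Word: "alive"
Shift: 4
Each letter → (letter + shift) mod 26:
  'a' (0) + 4 = 4 → 'e'
  'l' (11) + 4 = 15 → 'p'
  'i' (8) + 4 = 12 → 'm'
  'v' (21) + 4 = 25 → 'z'
  'e' (4) + 4 = 8 → 'i'
Result = "epmzi"


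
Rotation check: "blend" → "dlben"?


Word: "blend", Candidate: "dlben"
Method: check if candidate is substring of word+word
"blendblend" contains "dlben"? No
Is rotation = No


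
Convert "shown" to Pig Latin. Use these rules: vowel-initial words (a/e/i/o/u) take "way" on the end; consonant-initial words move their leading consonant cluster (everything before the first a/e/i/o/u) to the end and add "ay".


Word: "shown"
Starts with consonant(s) → move to end, add 'ay'
Consonant cluster: "sh"
Pig Latin = "ownshay"


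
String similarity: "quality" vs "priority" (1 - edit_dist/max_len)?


Word 1: "quality" (length 7)
Word 2: "priority" (length 8)
One optimal edit sequence:
  1. insert 'p'  (+1)
  2. substitute 'q' -> 'r'  (+1)
  3. substitute 'u' -> 'i'  (+1)
  4. substitute 'a' -> 'o'  (+1)
  5. substitute 'l' -> 'r'  (+1)
  6. keep 'i'
  7. keep 't'
  8. keep 'y'
Edit distance = 5
Max length = max(7, 8) = 8
Similarity = 1 - 5/8
= 0.3750


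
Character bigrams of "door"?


Word: "door" (length 4)
Number of bigrams = 4 - 2 + 1 = 3
  Position 0: "do"
  Position 1: "oo"
  Position 2: "or"
Bigrams = "do", "oo", "or"


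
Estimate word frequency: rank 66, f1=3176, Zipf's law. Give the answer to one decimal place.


Zipf's law: f(r) = f(1) / r
f(1) = 3176
f(66) = 3176 / 66
= 48.1 occurrences


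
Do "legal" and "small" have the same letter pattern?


Pattern of "legal": [0, 1, 2, 3, 0]
Pattern of "small": [0, 1, 2, 3, 3]
Patterns do not match
Same pattern = No


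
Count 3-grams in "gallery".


Word: "gallery" (length 7)
Number of 3-grams = length - 3 + 1 = 7 - 3 + 1
= 5


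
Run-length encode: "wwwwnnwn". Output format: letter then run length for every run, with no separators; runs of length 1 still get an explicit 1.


String: "wwwwnnwn"
Scanning for consecutive runs:
  'w' x 4
  'n' x 2
  'w' x 1
  'n' x 1
RLE = "w4n2w1n1"


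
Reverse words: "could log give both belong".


Original: "could log give both belong"
Words (1..n): could | log | give | both | belong
Reversed (n..1): belong | both | give | log | could
Result = "belong both give log could"


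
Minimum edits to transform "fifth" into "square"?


Word 1: "fifth" (length 5)
Word 2: "square" (length 6)
One optimal edit sequence (insert/delete/substitute each cost 1):
  1. insert 's'  (+1)
  2. substitute 'f' -> 'q'  (+1)
  3. substitute 'i' -> 'u'  (+1)
  4. substitute 'f' -> 'a'  (+1)
  5. substitute 't' -> 'r'  (+1)
  6. substitute 'h' -> 'e'  (+1)
Total edit operations: 6
Edit distance = 6


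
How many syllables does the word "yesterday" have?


Word: "yesterday"
Syllable breakdown: yes | ter | day
Counting: 3 parts
= 3 syllables


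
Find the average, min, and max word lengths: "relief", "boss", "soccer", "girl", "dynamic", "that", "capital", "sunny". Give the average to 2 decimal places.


Lengths: "relief"=6, "boss"=4, "soccer"=6, "girl"=4, "dynamic"=7, "that"=4, "capital"=7, "sunny"=5
Sum = 43, Count = 8
Average = 43/8 = 5.38
= avg=5.38, min=4, max=7


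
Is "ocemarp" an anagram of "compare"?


Word 1: "compare" → sorted: acemopr
Word 2: "ocemarp" → sorted: acemopr
Same letters? acemopr == acemopr
Anagram = Yes


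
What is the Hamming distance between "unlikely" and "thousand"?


Comparing character by character (same length = 8):
  Pos 0: 'u' vs 't' !=
  Pos 1: 'n' vs 'h' !=
  Pos 2: 'l' vs 'o' !=
  Pos 3: 'i' vs 'u' !=
  Pos 4: 'k' vs 's' !=
  Pos 5: 'e' vs 'a' !=
  Pos 6: 'l' vs 'n' !=
  Pos 7: 'y' vs 'd' !=
Hamming distance = 8


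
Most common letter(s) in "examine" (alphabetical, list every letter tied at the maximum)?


Word: "examine"
Letter counts:
  'a': 1
  'e': 2
  'i': 1
  'm': 1
  'n': 1
  'x': 1
Maximum count = 2
Most frequent = 'e' (2 times each)


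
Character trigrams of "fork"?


Word: "fork" (length 4)
Number of trigrams = 4 - 3 + 1 = 2
  Position 0: "for"
  Position 1: "ork"
Trigrams = "for", "ork"


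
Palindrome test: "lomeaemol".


Word: "lomeaemol"
Reversed: "lomeaemol"
Forward == Backward? lomeaemol == lomeaemol
Palindrome = Yes


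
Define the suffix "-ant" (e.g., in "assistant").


Suffix: -ant
Example: assistant = assist + -ant
Meaning = one who / that which


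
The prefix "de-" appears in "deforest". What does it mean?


Prefix: de-
Example: deforest = de- + forest
Meaning = remove / reverse


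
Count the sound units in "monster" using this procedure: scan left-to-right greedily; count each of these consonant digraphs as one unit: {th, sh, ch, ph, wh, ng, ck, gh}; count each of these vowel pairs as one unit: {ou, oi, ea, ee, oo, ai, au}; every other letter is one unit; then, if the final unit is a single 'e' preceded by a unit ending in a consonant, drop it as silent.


Word: "monster" (7 letters)
Left-to-right scan:
  [1] 'm' (letter)
  [2] 'o' (letter)
  [3] 'n' (letter)
  [4] 's' (letter)
  [5] 't' (letter)
  [6] 'e' (letter)
  [7] 'r' (letter)
Units from scan: 7
Sound units = 7 units


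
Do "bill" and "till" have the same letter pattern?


Pattern of "bill": [0, 1, 2, 2]
Pattern of "till": [0, 1, 2, 2]
Patterns match
Same pattern = Yes


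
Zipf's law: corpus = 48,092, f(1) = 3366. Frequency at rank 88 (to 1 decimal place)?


Zipf's law: f(r) = f(1) / r
f(1) = 3366
f(88) = 3366 / 88
= 38.3 occurrences


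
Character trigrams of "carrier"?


Word: "carrier" (length 7)
Number of trigrams = 7 - 3 + 1 = 5
  Position 0: "car"
  Position 1: "arr"
  Position 2: "rri"
  Position 3: "rie"
  Position 4: "ier"
Trigrams = "car", "arr", "rri", "rie", "ier"


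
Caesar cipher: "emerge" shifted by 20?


Word: "emerge"
Shift: 20
Each letter → (letter + shift) mod 26:
  'e' (4) + 20 = 24 → 'y'
  'm' (12) + 20 = 6 → 'g'
  'e' (4) + 20 = 24 → 'y'
  'r' (17) + 20 = 11 → 'l'
  'g' (6) + 20 = 0 → 'a'
  'e' (4) + 20 = 24 → 'y'
Result = "ygylay"


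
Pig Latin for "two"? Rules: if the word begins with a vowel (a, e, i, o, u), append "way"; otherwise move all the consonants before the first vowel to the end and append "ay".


Word: "two"
Starts with consonant(s) → move to end, add 'ay'
Consonant cluster: "tw"
Pig Latin = "otway"


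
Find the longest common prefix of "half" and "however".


Word 1: "half"
Word 2: "however"
Comparing from start:
  Pos 0: 'h' == 'h'
  Pos 1: 'a' != 'o' (stop)
LCP = "h" (length 1)


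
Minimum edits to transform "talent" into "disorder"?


Word 1: "talent" (length 6)
Word 2: "disorder" (length 8)
One optimal edit sequence (insert/delete/substitute each cost 1):
  1. insert 'd'  (+1)
  2. insert 'i'  (+1)
  3. substitute 't' -> 's'  (+1)
  4. substitute 'a' -> 'o'  (+1)
  5. substitute 'l' -> 'r'  (+1)
  6. substitute 'e' -> 'd'  (+1)
  7. substitute 'n' -> 'e'  (+1)
  8. substitute 't' -> 'r'  (+1)
Total edit operations: 8
Edit distance = 8


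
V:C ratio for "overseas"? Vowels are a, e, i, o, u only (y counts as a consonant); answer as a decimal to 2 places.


Word: "overseas"
Vowels (a,e,i,o,u): 4
Consonants: 4
Ratio = 4/4
= 1.00


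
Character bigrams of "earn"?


Word: "earn" (length 4)
Number of bigrams = 4 - 2 + 1 = 3
  Position 0: "ea"
  Position 1: "ar"
  Position 2: "rn"
Bigrams = "ea", "ar", "rn"


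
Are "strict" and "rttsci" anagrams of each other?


Word 1: "strict" → sorted: cirstt
Word 2: "rttsci" → sorted: cirstt
Same letters? cirstt == cirstt
Anagram = Yes


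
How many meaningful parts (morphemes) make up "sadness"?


Word: "sadness"
Morphemes: sad | -ness
Each morpheme carries meaning
= 2 morphemes


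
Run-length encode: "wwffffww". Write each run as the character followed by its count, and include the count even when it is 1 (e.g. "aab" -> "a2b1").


String: "wwffffww"
Scanning for consecutive runs:
  'w' x 2
  'f' x 4
  'w' x 2
RLE = "w2f4w2"


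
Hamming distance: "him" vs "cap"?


Comparing character by character (same length = 3):
  Pos 0: 'h' vs 'c' !=
  Pos 1: 'i' vs 'a' !=
  Pos 2: 'm' vs 'p' !=
Hamming distance = 3


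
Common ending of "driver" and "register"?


Word 1: "driver"
Word 2: "register"
Comparing from end:
  Pos -1: 'r' == 'r'
  Pos -2: 'e' == 'e'
  Pos -3: 'v' != 't' (stop)
LCS = "er" (length 2)


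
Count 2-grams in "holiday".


Word: "holiday" (length 7)
Number of 2-grams = length - 2 + 1 = 7 - 2 + 1
= 6


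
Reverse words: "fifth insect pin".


Original: "fifth insect pin"
Words (1..n): fifth | insect | pin
Reversed (n..1): pin | insect | fifth
Result = "pin insect fifth"


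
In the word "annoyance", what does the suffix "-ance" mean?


Suffix: -ance
As in: annoyance -> annoy + -ance
Meaning = state of


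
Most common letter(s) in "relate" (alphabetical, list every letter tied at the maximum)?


Word: "relate"
Letter counts:
  'a': 1
  'e': 2
  'l': 1
  'r': 1
  't': 1
Maximum count = 2
Most frequent = 'e' (2 times each)


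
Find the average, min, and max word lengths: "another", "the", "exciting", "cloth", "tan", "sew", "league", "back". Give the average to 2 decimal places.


Lengths: "another"=7, "the"=3, "exciting"=8, "cloth"=5, "tan"=3, "sew"=3, "league"=6, "back"=4
Sum = 39, Count = 8
Average = 39/8 = 4.88
= avg=4.88, min=3, max=8


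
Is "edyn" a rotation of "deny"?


Word: "deny", Candidate: "edyn"
Method: check if candidate is substring of word+word
"denydeny" contains "edyn"? No
Is rotation = No


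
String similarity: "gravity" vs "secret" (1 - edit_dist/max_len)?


Word 1: "gravity" (length 7)
Word 2: "secret" (length 6)
One optimal edit sequence:
  1. substitute 'g' -> 's'  (+1)
  2. substitute 'r' -> 'e'  (+1)
  3. substitute 'a' -> 'c'  (+1)
  4. substitute 'v' -> 'r'  (+1)
  5. substitute 'i' -> 'e'  (+1)
  6. keep 't'
  7. delete 'y'  (+1)
Edit distance = 6
Max length = max(7, 6) = 7
Similarity = 1 - 6/7
= 0.1429


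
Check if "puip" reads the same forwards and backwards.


Word: "puip"
Reversed: "piup"
Forward == Backward? puip != piup
Palindrome = No


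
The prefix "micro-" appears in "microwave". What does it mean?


Prefix: micro-
Example: microwave (micro- + wave)
Meaning = small


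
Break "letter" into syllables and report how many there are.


Word: "letter"
Syllable breakdown: let / ter
Counting: 2 parts
= 2 syllables


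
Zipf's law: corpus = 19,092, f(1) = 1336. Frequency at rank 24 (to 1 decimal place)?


Zipf's law: f(r) = f(1) / r
f(1) = 1336
f(24) = 1336 / 24
= 55.7 occurrences


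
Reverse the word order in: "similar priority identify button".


Original: "similar priority identify button"
Words (1..n): similar | priority | identify | button
Reversed (n..1): button | identify | priority | similar
Result = "button identify priority similar"


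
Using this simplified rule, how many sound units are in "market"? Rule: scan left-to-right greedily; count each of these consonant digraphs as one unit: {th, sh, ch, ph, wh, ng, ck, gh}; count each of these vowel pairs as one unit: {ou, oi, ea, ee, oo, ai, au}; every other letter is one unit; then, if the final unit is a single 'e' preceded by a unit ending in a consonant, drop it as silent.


Word: "market" (6 letters)
Left-to-right scan:
  1. 'm' (letter)
  2. 'a' (letter)
  3. 'r' (letter)
  4. 'k' (letter)
  5. 'e' (letter)
  6. 't' (letter)
Units from scan: 6
Sound units = 6 units


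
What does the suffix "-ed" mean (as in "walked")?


Suffix: -ed
As in: walked -> walk + -ed
Meaning = past tense


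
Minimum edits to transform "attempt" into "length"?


Word 1: "attempt" (length 7)
Word 2: "length" (length 6)
One optimal edit sequence (insert/delete/substitute each cost 1):
  1. delete 'a'  (+1)
  2. delete 't'  (+1)
  3. substitute 't' -> 'l'  (+1)
  4. keep 'e'
  5. substitute 'm' -> 'n'  (+1)
  6. substitute 'p' -> 'g'  (+1)
  7. keep 't'
  8. insert 'h'  (+1)
Total edit operations: 6
Edit distance = 6


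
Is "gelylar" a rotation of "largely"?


Word: "largely", Candidate: "gelylar"
Method: check if candidate is substring of word+word
"largelylargely" contains "gelylar"? Yes
Is rotation = Yes


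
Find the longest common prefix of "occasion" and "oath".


Word 1: "occasion"
Word 2: "oath"
Comparing from start:
  Pos 0: 'o' == 'o'
  Pos 1: 'c' != 'a' (stop)
LCP = "o" (length 1)


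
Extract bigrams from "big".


Word: "big" (length 3)
Number of bigrams = 3 - 2 + 1 = 2
  Position 0: "bi"
  Position 1: "ig"
Bigrams = "bi", "ig"


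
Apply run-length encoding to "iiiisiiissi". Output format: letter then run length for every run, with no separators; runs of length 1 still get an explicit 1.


String: "iiiisiiissi"
Scanning for consecutive runs:
  'i' x 4
  's' x 1
  'i' x 3
  's' x 2
  'i' x 1
RLE = "i4s1i3s2i1"


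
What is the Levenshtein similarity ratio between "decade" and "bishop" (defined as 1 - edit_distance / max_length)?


Word 1: "decade" (length 6)
Word 2: "bishop" (length 6)
One optimal edit sequence:
  1. substitute 'd' -> 'b'  (+1)
  2. substitute 'e' -> 'i'  (+1)
  3. substitute 'c' -> 's'  (+1)
  4. substitute 'a' -> 'h'  (+1)
  5. substitute 'd' -> 'o'  (+1)
  6. substitute 'e' -> 'p'  (+1)
Edit distance = 6
Max length = max(6, 6) = 6
Similarity = 1 - 6/6
= 0.0000


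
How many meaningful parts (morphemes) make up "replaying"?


Word: "replaying"
Morphemes: re- + play + -ing
Each morpheme carries meaning
= 3 morphemes


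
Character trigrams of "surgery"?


Word: "surgery" (length 7)
Number of trigrams = 7 - 3 + 1 = 5
  Position 0: "sur"
  Position 1: "urg"
  Position 2: "rge"
  Position 3: "ger"
  Position 4: "ery"
Trigrams = "sur", "urg", "rge", "ger", "ery"


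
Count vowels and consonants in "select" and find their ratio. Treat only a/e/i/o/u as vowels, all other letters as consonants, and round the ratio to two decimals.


Word: "select"
Vowels (a,e,i,o,u): 2
Consonants: 4
Ratio = 2/4
= 0.50


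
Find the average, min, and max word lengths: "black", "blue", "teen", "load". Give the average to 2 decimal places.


Lengths: "black"=5, "blue"=4, "teen"=4, "load"=4
Sum = 17, Count = 4
Average = 17/4 = 4.25
= avg=4.25, min=4, max=5


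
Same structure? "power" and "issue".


Pattern of "power": [0, 1, 2, 3, 4]
Pattern of "issue": [0, 1, 1, 2, 3]
Patterns do not match
Same pattern = No


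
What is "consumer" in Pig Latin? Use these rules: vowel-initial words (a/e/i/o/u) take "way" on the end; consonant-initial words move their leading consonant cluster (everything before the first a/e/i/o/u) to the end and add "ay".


Word: "consumer"
Starts with consonant(s) → move to end, add 'ay'
Consonant cluster: "c"
Pig Latin = "onsumercay"


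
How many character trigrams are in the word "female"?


Word: "female" (length 6)
Number of 3-grams = length - 3 + 1 = 6 - 3 + 1
= 4


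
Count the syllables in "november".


Word: "november"
Syllable breakdown: no · vem · ber
Counting: 3 parts
= 3 syllables


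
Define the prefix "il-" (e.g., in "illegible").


Prefix: il-
Example: illegible (il- + legible)
Meaning = not


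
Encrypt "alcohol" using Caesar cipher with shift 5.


Word: "alcohol"
Shift: 5
Each letter → (letter + shift) mod 26:
  'a' (0) + 5 = 5 → 'f'
  'l' (11) + 5 = 16 → 'q'
  'c' (2) + 5 = 7 → 'h'
  'o' (14) + 5 = 19 → 't'
  'h' (7) + 5 = 12 → 'm'
  'o' (14) + 5 = 19 → 't'
  'l' (11) + 5 = 16 → 'q'
Result = "fqhtmtq"


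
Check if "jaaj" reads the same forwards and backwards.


Word: "jaaj"
Reversed: "jaaj"
Forward == Backward? jaaj == jaaj
Palindrome = Yes


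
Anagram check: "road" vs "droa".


Word 1: "road" → sorted: ador
Word 2: "droa" → sorted: ador
Same letters? ador == ador
Anagram = Yes


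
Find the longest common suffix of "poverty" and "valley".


Word 1: "poverty"
Word 2: "valley"
Comparing from end:
  Pos -1: 'y' == 'y'
  Pos -2: 't' != 'e' (stop)
LCS = "y" (length 1)


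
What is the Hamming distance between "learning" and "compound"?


Comparing character by character (same length = 8):
  Pos 0: 'l' vs 'c' !=
  Pos 1: 'e' vs 'o' !=
  Pos 2: 'a' vs 'm' !=
  Pos 3: 'r' vs 'p' !=
  Pos 4: 'n' vs 'o' !=
  Pos 5: 'i' vs 'u' !=
  Pos 6: 'n' vs 'n' =
  Pos 7: 'g' vs 'd' !=
Hamming distance = 7


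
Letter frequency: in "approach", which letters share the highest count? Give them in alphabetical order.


Word: "approach"
Letter counts:
  'a': 2
  'c': 1
  'h': 1
  'o': 1
  'p': 2
  'r': 1
Maximum count = 2
Most frequent = 'a', 'p' (2 times each)


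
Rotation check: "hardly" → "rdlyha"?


Word: "hardly", Candidate: "rdlyha"
Method: check if candidate is substring of word+word
"hardlyhardly" contains "rdlyha"? Yes
Is rotation = Yes


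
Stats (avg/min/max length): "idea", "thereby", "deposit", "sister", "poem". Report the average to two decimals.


Lengths: "idea"=4, "thereby"=7, "deposit"=7, "sister"=6, "poem"=4
Sum = 28, Count = 5
Average = 28/5 = 5.60
= avg=5.60, min=4, max=7


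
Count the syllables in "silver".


Word: "silver"
Syllable breakdown: sil / ver
Counting: 2 parts
= 2 syllables


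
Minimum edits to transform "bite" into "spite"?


Word 1: "bite" (length 4)
Word 2: "spite" (length 5)
One optimal edit sequence (insert/delete/substitute each cost 1):
  1. insert 's'  (+1)
  2. substitute 'b' -> 'p'  (+1)
  3. keep 'i'
  4. keep 't'
  5. keep 'e'
Total edit operations: 2
Edit distance = 2


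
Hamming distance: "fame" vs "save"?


Comparing character by character (same length = 4):
  Pos 0: 'f' vs 's' !=
  Pos 1: 'a' vs 'a' =
  Pos 2: 'm' vs 'v' !=
  Pos 3: 'e' vs 'e' =
Hamming distance = 2


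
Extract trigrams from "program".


Word: "program" (length 7)
Number of trigrams = 7 - 3 + 1 = 5
  Position 0: "pro"
  Position 1: "rog"
  Position 2: "ogr"
  Position 3: "gra"
  Position 4: "ram"
Trigrams = "pro", "rog", "ogr", "gra", "ram"


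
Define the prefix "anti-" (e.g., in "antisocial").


Prefix: anti-
Example: antisocial = anti- + social
Meaning = against


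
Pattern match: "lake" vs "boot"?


Pattern of "lake": [0, 1, 2, 3]
Pattern of "boot": [0, 1, 1, 2]
Patterns do not match
Same pattern = No


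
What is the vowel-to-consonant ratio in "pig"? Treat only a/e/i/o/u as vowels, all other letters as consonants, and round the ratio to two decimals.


Word: "pig"
Vowels (a,e,i,o,u): 1
Consonants: 2
Ratio = 1/2
= 0.50


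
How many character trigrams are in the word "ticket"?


Word: "ticket" (length 6)
Number of 3-grams = length - 3 + 1 = 6 - 3 + 1
= 4


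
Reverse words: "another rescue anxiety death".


Original: "another rescue anxiety death"
Words (1..n): another | rescue | anxiety | death
Reversed (n..1): death | anxiety | rescue | another
Result = "death anxiety rescue another"


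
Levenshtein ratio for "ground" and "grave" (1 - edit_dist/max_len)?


Word 1: "ground" (length 6)
Word 2: "grave" (length 5)
One optimal edit sequence:
  1. keep 'g'
  2. keep 'r'
  3. delete 'o'  (+1)
  4. substitute 'u' -> 'a'  (+1)
  5. substitute 'n' -> 'v'  (+1)
  6. substitute 'd' -> 'e'  (+1)
Edit distance = 4
Max length = max(6, 5) = 6
Similarity = 1 - 4/6
= 0.3333


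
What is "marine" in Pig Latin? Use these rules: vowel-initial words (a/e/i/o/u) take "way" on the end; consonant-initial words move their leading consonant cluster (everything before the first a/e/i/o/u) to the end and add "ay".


Word: "marine"
Starts with consonant(s) → move to end, add 'ay'
Consonant cluster: "m"
Pig Latin = "arinemay"


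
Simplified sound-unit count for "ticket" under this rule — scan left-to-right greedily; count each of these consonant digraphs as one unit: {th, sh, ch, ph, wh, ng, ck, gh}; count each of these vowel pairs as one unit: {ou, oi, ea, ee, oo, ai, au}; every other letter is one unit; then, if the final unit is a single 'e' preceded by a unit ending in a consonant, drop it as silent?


Word: "ticket" (6 letters)
Left-to-right scan:
  1. 't' (letter)
  2. 'i' (letter)
  3. 'ck' (digraph)
  4. 'e' (letter)
  5. 't' (letter)
Units from scan: 5
Sound units = 5 units


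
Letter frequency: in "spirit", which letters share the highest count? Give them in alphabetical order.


Word: "spirit"
Letter counts:
  'i': 2
  'p': 1
  'r': 1
  's': 1
  't': 1
Maximum count = 2
Most frequent = 'i' (2 times each)


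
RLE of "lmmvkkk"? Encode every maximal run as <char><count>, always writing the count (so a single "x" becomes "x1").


String: "lmmvkkk"
Scanning for consecutive runs:
  'l' x 1
  'm' x 2
  'v' x 1
  'k' x 3
RLE = "l1m2v1k3"


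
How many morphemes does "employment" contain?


Word: "employment"
Morphemes: employ | -ment
Each morpheme carries meaning
= 2 morphemes


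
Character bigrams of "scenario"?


Word: "scenario" (length 8)
Number of bigrams = 8 - 2 + 1 = 7
  Position 0: "sc"
  Position 1: "ce"
  Position 2: "en"
  Position 3: "na"
  Position 4: "ar"
  Position 5: "ri"
  Position 6: "io"
Bigrams = "sc", "ce", "en", "na", "ar", "ri", "io"


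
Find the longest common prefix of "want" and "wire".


Word 1: "want"
Word 2: "wire"
Comparing from start:
  Pos 0: 'w' == 'w'
  Pos 1: 'a' != 'i' (stop)
LCP = "w" (length 1)


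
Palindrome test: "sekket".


Word: "sekket"
Reversed: "tekkes"
Forward == Backward? sekket != tekkes
Palindrome = No


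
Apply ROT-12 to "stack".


Word: "stack"
Shift: 12
Each letter → (letter + shift) mod 26:
  's' (18) + 12 = 4 → 'e'
  't' (19) + 12 = 5 → 'f'
  'a' (0) + 12 = 12 → 'm'
  'c' (2) + 12 = 14 → 'o'
  'k' (10) + 12 = 22 → 'w'
Result = "efmow"


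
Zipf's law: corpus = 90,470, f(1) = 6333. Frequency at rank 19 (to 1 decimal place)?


Zipf's law: f(r) = f(1) / r
f(1) = 6333
f(19) = 6333 / 19
= 333.3 occurrences


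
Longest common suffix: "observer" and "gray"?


Word 1: "observer"
Word 2: "gray"
Comparing from end:
  Pos -1: 'r' != 'y' (stop)
LCS = "" (length 0)


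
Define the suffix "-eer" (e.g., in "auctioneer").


Suffix: -eer
As in: auctioneer -> auction + -eer
Meaning = one who is concerned with


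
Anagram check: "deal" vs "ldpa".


Word 1: "deal" → sorted: adel
Word 2: "ldpa" → sorted: adlp
Same letters? adel != adlp
Anagram = No


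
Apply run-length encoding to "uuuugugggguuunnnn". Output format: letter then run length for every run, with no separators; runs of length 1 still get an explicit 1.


String: "uuuugugggguuunnnn"
Scanning for consecutive runs:
  'u' x 4
  'g' x 1
  'u' x 1
  'g' x 4
  'u' x 3
  'n' x 4
RLE = "u4g1u1g4u3n4"


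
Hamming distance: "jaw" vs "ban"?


Comparing character by character (same length = 3):
  Pos 0: 'j' vs 'b' !=
  Pos 1: 'a' vs 'a' =
  Pos 2: 'w' vs 'n' !=
Hamming distance = 2


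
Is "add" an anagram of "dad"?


Word 1: "dad" → sorted: add
Word 2: "add" → sorted: add
Same letters? add == add
Anagram = Yes


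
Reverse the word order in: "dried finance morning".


Original: "dried finance morning"
Words (1..n): dried | finance | morning
Reversed (n..1): morning | finance | dried
Result = "morning finance dried"


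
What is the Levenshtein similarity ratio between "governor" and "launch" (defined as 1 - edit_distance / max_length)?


Word 1: "governor" (length 8)
Word 2: "launch" (length 6)
One optimal edit sequence:
  1. delete 'g'  (+1)
  2. delete 'o'  (+1)
  3. substitute 'v' -> 'l'  (+1)
  4. substitute 'e' -> 'a'  (+1)
  5. substitute 'r' -> 'u'  (+1)
  6. keep 'n'
  7. substitute 'o' -> 'c'  (+1)
  8. substitute 'r' -> 'h'  (+1)
Edit distance = 7
Max length = max(8, 6) = 8
Similarity = 1 - 7/8
= 0.1250


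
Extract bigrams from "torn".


Word: "torn" (length 4)
Number of bigrams = 4 - 2 + 1 = 3
  Position 0: "to"
  Position 1: "or"
  Position 2: "rn"
Bigrams = "to", "or", "rn"
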